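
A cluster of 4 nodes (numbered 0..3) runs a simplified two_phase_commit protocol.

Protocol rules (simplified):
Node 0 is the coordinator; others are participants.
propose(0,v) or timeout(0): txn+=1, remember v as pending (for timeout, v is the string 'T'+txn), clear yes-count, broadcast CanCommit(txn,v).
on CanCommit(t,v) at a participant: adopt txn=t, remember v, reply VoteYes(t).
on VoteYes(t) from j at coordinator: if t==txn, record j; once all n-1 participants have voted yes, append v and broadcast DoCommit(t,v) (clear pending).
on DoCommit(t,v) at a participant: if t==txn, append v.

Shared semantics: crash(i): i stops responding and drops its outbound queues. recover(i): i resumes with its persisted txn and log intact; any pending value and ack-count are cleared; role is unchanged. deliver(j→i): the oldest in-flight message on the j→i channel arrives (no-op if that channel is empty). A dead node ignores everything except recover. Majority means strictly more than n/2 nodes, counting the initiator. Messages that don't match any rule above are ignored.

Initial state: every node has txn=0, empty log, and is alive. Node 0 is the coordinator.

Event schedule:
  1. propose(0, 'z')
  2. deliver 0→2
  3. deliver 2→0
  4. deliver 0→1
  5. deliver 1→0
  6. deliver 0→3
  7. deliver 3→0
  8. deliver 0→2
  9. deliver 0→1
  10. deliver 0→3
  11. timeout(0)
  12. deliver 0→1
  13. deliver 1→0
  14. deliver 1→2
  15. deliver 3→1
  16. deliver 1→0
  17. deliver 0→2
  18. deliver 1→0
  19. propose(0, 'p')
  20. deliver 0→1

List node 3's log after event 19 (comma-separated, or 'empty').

after 1 — propose(0,'z'): n0:coor/t1/[-]
after 2 — deliver 0→2: n2:part/t1/[-]
after 3 — deliver 2→0: ·
after 4 — deliver 0→1: n1:part/t1/[-]
after 5 — deliver 1→0: ·
after 6 — deliver 0→3: n3:part/t1/[-]
after 7 — deliver 3→0: n0:coor/t1/[z]
after 8 — deliver 0→2: n2:part/t1/[z]
after 9 — deliver 0→1: n1:part/t1/[z]
after 10 — deliver 0→3: n3:part/t1/[z]
after 11 — timeout(0): n0:coor/t2/[z]
after 12 — deliver 0→1: n1:part/t2/[z]
after 13 — deliver 1→0: ·
after 14 — deliver 1→2: ·
after 15 — deliver 3→1: ·
after 16 — deliver 1→0: ·
after 17 — deliver 0→2: n2:part/t2/[z]
after 18 — deliver 1→0: ·
after 19 — propose(0,'p'): n0:coor/t3/[z]

z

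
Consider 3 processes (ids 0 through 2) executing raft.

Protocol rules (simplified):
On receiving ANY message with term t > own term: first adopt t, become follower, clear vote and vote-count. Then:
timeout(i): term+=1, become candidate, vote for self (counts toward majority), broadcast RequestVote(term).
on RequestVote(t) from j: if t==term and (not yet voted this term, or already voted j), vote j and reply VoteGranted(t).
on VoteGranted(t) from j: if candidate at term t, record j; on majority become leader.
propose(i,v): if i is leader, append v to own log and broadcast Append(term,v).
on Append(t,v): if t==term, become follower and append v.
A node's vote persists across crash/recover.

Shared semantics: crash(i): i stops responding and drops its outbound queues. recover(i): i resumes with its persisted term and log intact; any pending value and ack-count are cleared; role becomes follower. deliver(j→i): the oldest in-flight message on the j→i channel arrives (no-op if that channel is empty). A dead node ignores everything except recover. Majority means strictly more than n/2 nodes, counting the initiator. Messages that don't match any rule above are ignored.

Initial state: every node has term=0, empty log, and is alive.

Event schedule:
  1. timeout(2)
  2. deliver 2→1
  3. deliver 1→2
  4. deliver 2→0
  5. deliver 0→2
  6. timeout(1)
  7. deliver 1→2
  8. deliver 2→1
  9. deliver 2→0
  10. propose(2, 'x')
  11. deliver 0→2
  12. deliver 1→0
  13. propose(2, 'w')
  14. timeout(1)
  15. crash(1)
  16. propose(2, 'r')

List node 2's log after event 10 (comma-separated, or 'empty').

empty

1. timeout(2):  <2:cand t1 ->
2. deliver 2→1:  <1:foll t1 ->
3. deliver 1→2:  <2:lead t1 ->
4. deliver 2→0:  <0:foll t1 ->
5. deliver 0→2:  nop
6. timeout(1):  <1:cand t2 ->
7. deliver 1→2:  <2:foll t2 ->
8. deliver 2→1:  <1:lead t2 ->
9. deliver 2→0:  nop
10. propose(2,'x'):  nop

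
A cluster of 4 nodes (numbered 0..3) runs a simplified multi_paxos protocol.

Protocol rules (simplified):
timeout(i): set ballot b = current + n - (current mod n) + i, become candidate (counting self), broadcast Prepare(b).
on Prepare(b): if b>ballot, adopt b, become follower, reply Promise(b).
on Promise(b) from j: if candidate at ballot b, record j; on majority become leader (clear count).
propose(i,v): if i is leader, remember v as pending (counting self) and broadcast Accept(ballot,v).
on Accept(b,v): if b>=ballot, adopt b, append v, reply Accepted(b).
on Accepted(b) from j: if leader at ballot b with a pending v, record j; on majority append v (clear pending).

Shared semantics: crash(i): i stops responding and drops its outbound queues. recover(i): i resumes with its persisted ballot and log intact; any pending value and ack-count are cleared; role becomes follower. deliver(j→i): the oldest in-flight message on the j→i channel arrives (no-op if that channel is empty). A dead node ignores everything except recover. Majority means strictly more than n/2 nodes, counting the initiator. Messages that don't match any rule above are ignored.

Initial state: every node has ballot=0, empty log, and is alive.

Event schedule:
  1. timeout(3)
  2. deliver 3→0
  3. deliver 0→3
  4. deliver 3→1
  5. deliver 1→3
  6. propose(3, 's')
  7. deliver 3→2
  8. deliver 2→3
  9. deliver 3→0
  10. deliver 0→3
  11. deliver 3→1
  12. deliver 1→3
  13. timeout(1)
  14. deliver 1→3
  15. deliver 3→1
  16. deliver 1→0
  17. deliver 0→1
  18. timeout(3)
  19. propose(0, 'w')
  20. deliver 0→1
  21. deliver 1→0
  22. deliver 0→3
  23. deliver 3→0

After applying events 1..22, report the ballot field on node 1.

9

e1 timeout(3): 3[cand,b=7,-]
e2 deliver 3→0: 0[foll,b=7,-]
e3 deliver 0→3: ·
e4 deliver 3→1: 1[foll,b=7,-]
e5 deliver 1→3: 3[lead,b=7,-]
e6 propose(3,'s'): ·
e7 deliver 3→2: 2[foll,b=7,-]
e8 deliver 2→3: ·
e9 deliver 3→0: 0[foll,b=7,s]
e10 deliver 0→3: ·
e11 deliver 3→1: 1[foll,b=7,s]
e12 deliver 1→3: 3[lead,b=7,s]
e13 timeout(1): 1[cand,b=9,s]
e14 deliver 1→3: 3[foll,b=9,s]
e15 deliver 3→1: ·
e16 deliver 1→0: 0[foll,b=9,s]
e17 deliver 0→1: 1[lead,b=9,s]
e18 timeout(3): 3[cand,b=15,s]
e19 propose(0,'w'): ·
e20 deliver 0→1: ·
e21 deliver 1→0: ·
e22 deliver 0→3: ·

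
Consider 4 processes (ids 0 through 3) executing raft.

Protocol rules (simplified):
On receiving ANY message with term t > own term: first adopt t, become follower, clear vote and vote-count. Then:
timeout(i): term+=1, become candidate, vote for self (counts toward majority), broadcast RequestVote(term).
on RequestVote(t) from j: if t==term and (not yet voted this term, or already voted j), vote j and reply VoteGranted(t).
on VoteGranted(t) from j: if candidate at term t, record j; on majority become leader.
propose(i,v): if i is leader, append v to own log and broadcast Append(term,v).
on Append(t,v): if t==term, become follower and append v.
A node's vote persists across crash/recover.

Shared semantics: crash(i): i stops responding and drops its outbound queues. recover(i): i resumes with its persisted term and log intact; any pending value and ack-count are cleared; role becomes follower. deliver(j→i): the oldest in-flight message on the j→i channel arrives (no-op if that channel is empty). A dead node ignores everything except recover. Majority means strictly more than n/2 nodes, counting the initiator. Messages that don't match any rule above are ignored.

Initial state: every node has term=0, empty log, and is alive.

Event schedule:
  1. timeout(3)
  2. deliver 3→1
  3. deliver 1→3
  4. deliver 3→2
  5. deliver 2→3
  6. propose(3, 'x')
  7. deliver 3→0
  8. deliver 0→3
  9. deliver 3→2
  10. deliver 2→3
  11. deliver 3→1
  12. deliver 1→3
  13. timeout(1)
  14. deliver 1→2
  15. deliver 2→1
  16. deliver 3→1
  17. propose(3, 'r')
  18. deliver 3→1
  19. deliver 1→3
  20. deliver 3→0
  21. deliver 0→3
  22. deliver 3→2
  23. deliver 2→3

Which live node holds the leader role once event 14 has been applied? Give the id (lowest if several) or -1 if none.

step 1 timeout(3): 3={cand,t=1,log=-}
step 2 deliver 3→1: 1={foll,t=1,log=-}
step 3 deliver 1→3: —
step 4 deliver 3→2: 2={foll,t=1,log=-}
step 5 deliver 2→3: 3={lead,t=1,log=-}
step 6 propose(3,'x'): 3={lead,t=1,log=x}
step 7 deliver 3→0: 0={foll,t=1,log=-}
step 8 deliver 0→3: —
step 9 deliver 3→2: 2={foll,t=1,log=x}
step 10 deliver 2→3: —
step 11 deliver 3→1: 1={foll,t=1,log=x}
step 12 deliver 1→3: —
step 13 timeout(1): 1={cand,t=2,log=x}
step 14 deliver 1→2: 2={foll,t=2,log=x}

3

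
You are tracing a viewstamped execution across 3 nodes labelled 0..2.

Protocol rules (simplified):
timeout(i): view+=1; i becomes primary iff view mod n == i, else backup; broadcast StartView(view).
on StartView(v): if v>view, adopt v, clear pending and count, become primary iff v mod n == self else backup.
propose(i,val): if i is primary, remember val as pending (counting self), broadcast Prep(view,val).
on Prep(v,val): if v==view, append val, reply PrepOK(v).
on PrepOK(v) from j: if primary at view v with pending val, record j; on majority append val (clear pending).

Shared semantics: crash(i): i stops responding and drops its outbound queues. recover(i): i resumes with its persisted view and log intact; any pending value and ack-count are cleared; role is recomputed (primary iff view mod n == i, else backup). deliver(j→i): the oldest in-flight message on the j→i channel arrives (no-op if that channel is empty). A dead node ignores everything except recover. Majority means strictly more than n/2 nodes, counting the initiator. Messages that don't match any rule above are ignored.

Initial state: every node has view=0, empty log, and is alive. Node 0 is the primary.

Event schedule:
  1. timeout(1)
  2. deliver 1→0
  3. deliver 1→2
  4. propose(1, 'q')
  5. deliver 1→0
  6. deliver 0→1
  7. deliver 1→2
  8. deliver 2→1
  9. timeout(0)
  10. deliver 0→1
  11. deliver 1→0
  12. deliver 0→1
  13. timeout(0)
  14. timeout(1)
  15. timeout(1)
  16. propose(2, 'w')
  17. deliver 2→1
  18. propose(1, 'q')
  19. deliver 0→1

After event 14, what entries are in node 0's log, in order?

1. timeout(1):  <1:prim v1 ->
2. deliver 1→0:  <0:back v1 ->
3. deliver 1→2:  <2:back v1 ->
4. propose(1,'q'):  nop
5. deliver 1→0:  <0:back v1 q>
6. deliver 0→1:  <1:prim v1 q>
7. deliver 1→2:  <2:back v1 q>
8. deliver 2→1:  nop
9. timeout(0):  <0:back v2 q>
10. deliver 0→1:  <1:back v2 q>
11. deliver 1→0:  nop
12. deliver 0→1:  nop
13. timeout(0):  <0:prim v3 q>
14. timeout(1):  <1:back v3 q>

q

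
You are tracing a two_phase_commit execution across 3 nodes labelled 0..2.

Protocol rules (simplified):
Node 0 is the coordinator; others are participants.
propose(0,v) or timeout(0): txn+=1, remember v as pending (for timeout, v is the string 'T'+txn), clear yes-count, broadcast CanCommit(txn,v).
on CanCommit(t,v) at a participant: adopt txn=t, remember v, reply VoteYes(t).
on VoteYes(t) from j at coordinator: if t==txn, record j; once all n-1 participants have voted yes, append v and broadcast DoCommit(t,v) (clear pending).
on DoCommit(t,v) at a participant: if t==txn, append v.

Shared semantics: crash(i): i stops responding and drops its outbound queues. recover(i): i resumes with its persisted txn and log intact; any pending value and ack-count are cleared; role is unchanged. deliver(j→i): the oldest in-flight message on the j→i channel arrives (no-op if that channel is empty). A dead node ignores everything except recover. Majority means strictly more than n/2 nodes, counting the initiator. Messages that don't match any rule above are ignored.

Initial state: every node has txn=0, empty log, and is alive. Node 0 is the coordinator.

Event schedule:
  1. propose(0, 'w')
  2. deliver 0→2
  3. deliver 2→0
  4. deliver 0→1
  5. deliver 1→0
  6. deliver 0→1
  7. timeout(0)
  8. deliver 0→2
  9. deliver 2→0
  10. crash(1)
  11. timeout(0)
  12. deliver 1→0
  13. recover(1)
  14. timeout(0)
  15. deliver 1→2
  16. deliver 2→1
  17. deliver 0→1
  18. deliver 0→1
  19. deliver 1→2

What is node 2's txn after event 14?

1

e1 propose(0,'w'): 0[coor,t=1,-]
e2 deliver 0→2: 2[part,t=1,-]
e3 deliver 2→0: ·
e4 deliver 0→1: 1[part,t=1,-]
e5 deliver 1→0: 0[coor,t=1,w]
e6 deliver 0→1: 1[part,t=1,w]
e7 timeout(0): 0[coor,t=2,w]
e8 deliver 0→2: 2[part,t=1,w]
e9 deliver 2→0: ·
e10 crash(1): 1[✗part,t=1,w]
e11 timeout(0): 0[coor,t=3,w]
e12 deliver 1→0: ·
e13 recover(1): 1[part,t=1,w]
e14 timeout(0): 0[coor,t=4,w]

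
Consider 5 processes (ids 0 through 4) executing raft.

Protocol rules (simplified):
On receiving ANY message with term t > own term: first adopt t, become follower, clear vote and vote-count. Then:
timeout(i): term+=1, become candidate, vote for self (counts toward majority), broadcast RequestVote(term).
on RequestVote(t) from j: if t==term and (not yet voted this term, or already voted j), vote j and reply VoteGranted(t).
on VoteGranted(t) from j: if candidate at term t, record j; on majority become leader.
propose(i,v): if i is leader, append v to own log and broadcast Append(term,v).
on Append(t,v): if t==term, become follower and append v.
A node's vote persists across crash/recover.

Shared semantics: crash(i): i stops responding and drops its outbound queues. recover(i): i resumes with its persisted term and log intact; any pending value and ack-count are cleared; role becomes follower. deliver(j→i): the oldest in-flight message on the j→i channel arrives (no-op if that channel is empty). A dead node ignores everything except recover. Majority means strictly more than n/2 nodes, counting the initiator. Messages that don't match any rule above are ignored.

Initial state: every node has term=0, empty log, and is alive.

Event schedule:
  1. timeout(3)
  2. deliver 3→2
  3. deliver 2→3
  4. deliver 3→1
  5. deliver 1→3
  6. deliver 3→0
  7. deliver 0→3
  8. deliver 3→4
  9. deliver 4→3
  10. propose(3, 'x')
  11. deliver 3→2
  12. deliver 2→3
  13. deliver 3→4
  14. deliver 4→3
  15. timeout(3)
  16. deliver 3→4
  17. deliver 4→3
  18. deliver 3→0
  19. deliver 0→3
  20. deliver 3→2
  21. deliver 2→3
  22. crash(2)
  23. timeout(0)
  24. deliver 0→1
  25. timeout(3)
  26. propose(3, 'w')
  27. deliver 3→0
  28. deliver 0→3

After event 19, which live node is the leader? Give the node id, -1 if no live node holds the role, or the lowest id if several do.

-1

[1] timeout(3) → N3(cand t1 [-])
[2] deliver 3→2 → N2(foll t1 [-])
[3] deliver 2→3 → ∅
[4] deliver 3→1 → N1(foll t1 [-])
[5] deliver 1→3 → N3(lead t1 [-])
[6] deliver 3→0 → N0(foll t1 [-])
[7] deliver 0→3 → ∅
[8] deliver 3→4 → N4(foll t1 [-])
[9] deliver 4→3 → ∅
[10] propose(3,'x') → N3(lead t1 [x])
[11] deliver 3→2 → N2(foll t1 [x])
[12] deliver 2→3 → ∅
[13] deliver 3→4 → N4(foll t1 [x])
[14] deliver 4→3 → ∅
[15] timeout(3) → N3(cand t2 [x])
[16] deliver 3→4 → N4(foll t2 [x])
[17] deliver 4→3 → ∅
[18] deliver 3→0 → N0(foll t1 [x])
[19] deliver 0→3 → ∅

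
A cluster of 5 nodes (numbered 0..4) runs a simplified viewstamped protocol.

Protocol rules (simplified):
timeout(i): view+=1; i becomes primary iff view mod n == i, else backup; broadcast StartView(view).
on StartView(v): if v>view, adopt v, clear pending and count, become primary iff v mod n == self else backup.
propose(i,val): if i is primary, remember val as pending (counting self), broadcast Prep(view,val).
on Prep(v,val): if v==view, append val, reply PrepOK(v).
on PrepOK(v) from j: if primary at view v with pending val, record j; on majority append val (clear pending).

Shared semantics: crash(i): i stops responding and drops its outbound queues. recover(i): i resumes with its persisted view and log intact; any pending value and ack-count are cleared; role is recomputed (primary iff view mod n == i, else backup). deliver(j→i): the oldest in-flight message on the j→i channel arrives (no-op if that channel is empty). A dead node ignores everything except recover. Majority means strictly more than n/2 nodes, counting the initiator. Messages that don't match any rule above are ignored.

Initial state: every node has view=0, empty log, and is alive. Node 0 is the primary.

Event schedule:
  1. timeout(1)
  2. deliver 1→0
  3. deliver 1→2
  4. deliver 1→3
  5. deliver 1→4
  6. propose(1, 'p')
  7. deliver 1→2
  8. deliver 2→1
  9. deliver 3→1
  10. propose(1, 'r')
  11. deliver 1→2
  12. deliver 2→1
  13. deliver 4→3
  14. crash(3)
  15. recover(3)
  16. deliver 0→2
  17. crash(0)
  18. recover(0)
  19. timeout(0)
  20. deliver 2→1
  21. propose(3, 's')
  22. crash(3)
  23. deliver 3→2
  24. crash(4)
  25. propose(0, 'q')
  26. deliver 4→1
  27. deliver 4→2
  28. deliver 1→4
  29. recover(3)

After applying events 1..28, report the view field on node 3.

e1 timeout(1): 1[prim,v=1,-]
e2 deliver 1→0: 0[back,v=1,-]
e3 deliver 1→2: 2[back,v=1,-]
e4 deliver 1→3: 3[back,v=1,-]
e5 deliver 1→4: 4[back,v=1,-]
e6 propose(1,'p'): ·
e7 deliver 1→2: 2[back,v=1,p]
e8 deliver 2→1: ·
e9 deliver 3→1: ·
e10 propose(1,'r'): ·
e11 deliver 1→2: 2[back,v=1,p,r]
e12 deliver 2→1: ·
e13 deliver 4→3: ·
e14 crash(3): 3[✗back,v=1,-]
e15 recover(3): 3[back,v=1,-]
e16 deliver 0→2: ·
e17 crash(0): 0[✗back,v=1,-]
e18 recover(0): 0[back,v=1,-]
e19 timeout(0): 0[back,v=2,-]
e20 deliver 2→1: ·
e21 propose(3,'s'): ·
e22 crash(3): 3[✗back,v=1,-]
e23 deliver 3→2: ·
e24 crash(4): 4[✗back,v=1,-]
e25 propose(0,'q'): ·
e26 deliver 4→1: ·
e27 deliver 4→2: ·
e28 deliver 1→4: ·

1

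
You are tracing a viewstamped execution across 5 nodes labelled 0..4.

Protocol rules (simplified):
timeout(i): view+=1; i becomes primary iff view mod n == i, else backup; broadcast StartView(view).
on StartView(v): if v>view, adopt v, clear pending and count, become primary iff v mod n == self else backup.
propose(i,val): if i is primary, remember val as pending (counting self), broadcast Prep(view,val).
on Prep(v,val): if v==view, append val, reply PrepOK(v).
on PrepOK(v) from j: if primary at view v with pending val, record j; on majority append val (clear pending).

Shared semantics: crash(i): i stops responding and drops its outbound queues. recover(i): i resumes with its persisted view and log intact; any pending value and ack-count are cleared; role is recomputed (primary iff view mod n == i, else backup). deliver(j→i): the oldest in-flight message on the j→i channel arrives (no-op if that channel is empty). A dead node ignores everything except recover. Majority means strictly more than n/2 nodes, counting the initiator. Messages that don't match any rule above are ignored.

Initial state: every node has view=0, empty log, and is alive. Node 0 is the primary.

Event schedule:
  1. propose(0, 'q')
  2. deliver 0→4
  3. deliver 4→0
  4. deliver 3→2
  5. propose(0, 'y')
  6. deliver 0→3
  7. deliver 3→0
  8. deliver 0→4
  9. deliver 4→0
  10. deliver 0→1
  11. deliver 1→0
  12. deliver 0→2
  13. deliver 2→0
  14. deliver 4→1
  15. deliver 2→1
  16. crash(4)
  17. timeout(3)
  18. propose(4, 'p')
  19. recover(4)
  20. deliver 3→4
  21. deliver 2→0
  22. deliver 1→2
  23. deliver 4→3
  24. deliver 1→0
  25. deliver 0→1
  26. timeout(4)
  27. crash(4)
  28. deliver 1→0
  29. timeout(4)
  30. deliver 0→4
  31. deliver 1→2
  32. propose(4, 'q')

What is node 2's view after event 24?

0

step 1 propose(0,'q'): —
step 2 deliver 0→4: 4={back,v=0,log=q}
step 3 deliver 4→0: —
step 4 deliver 3→2: —
step 5 propose(0,'y'): —
step 6 deliver 0→3: 3={back,v=0,log=q}
step 7 deliver 3→0: —
step 8 deliver 0→4: 4={back,v=0,log=q,y}
step 9 deliver 4→0: 0={prim,v=0,log=y}
step 10 deliver 0→1: 1={back,v=0,log=q}
step 11 deliver 1→0: —
step 12 deliver 0→2: 2={back,v=0,log=q}
step 13 deliver 2→0: —
step 14 deliver 4→1: —
step 15 deliver 2→1: —
step 16 crash(4): 4={✗back,v=0,log=q,y}
step 17 timeout(3): 3={back,v=1,log=q}
step 18 propose(4,'p'): —
step 19 recover(4): 4={back,v=0,log=q,y}
step 20 deliver 3→4: 4={back,v=1,log=q,y}
step 21 deliver 2→0: —
step 22 deliver 1→2: —
step 23 deliver 4→3: —
step 24 deliver 1→0: —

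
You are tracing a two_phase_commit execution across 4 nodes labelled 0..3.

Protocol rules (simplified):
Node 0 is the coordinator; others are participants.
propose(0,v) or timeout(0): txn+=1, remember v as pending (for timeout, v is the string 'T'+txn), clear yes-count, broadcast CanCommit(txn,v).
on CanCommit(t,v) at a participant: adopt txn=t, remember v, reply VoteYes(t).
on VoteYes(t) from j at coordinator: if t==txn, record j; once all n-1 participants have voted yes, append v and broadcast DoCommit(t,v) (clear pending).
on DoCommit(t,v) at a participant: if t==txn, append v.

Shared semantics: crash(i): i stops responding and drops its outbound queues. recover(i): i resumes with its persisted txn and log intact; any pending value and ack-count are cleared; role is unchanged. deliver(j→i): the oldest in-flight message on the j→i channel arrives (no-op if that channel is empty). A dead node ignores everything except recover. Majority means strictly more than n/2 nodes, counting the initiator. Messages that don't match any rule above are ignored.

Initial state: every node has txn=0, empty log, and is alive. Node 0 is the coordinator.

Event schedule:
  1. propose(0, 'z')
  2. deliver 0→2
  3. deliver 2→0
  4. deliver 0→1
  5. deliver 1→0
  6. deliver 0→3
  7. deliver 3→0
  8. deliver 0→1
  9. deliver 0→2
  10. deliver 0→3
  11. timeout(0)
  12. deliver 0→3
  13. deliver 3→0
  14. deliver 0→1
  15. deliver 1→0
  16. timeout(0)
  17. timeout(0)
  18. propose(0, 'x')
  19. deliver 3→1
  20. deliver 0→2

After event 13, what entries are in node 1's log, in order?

z

step 1 propose(0,'z'): 0={coor,t=1,log=-}
step 2 deliver 0→2: 2={part,t=1,log=-}
step 3 deliver 2→0: —
step 4 deliver 0→1: 1={part,t=1,log=-}
step 5 deliver 1→0: —
step 6 deliver 0→3: 3={part,t=1,log=-}
step 7 deliver 3→0: 0={coor,t=1,log=z}
step 8 deliver 0→1: 1={part,t=1,log=z}
step 9 deliver 0→2: 2={part,t=1,log=z}
step 10 deliver 0→3: 3={part,t=1,log=z}
step 11 timeout(0): 0={coor,t=2,log=z}
step 12 deliver 0→3: 3={part,t=2,log=z}
step 13 deliver 3→0: —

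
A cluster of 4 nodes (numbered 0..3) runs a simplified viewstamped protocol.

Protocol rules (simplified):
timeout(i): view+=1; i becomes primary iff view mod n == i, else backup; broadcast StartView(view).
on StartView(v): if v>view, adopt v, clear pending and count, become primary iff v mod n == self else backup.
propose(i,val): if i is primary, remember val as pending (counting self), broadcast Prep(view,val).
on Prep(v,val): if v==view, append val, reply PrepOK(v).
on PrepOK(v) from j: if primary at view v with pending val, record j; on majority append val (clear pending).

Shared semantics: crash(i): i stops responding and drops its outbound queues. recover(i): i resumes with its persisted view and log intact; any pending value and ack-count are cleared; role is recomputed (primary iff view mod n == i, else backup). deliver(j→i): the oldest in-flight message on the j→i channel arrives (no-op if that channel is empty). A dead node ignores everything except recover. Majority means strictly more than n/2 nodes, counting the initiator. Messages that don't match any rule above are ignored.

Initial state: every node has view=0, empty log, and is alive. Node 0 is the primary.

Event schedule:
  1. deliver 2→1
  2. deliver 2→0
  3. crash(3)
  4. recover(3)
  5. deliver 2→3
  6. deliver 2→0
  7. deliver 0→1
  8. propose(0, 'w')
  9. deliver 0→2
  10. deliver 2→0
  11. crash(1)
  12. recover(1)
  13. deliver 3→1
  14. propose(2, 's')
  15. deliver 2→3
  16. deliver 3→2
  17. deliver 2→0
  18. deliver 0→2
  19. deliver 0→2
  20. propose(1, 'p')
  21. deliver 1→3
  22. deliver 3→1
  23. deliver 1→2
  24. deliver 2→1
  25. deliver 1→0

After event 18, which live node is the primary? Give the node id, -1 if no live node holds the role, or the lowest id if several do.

e1 deliver 2→1: ·
e2 deliver 2→0: ·
e3 crash(3): 3[✗back,v=0,-]
e4 recover(3): 3[back,v=0,-]
e5 deliver 2→3: ·
e6 deliver 2→0: ·
e7 deliver 0→1: ·
e8 propose(0,'w'): ·
e9 deliver 0→2: 2[back,v=0,w]
e10 deliver 2→0: ·
e11 crash(1): 1[✗back,v=0,-]
e12 recover(1): 1[back,v=0,-]
e13 deliver 3→1: ·
e14 propose(2,'s'): ·
e15 deliver 2→3: ·
e16 deliver 3→2: ·
e17 deliver 2→0: ·
e18 deliver 0→2: ·

0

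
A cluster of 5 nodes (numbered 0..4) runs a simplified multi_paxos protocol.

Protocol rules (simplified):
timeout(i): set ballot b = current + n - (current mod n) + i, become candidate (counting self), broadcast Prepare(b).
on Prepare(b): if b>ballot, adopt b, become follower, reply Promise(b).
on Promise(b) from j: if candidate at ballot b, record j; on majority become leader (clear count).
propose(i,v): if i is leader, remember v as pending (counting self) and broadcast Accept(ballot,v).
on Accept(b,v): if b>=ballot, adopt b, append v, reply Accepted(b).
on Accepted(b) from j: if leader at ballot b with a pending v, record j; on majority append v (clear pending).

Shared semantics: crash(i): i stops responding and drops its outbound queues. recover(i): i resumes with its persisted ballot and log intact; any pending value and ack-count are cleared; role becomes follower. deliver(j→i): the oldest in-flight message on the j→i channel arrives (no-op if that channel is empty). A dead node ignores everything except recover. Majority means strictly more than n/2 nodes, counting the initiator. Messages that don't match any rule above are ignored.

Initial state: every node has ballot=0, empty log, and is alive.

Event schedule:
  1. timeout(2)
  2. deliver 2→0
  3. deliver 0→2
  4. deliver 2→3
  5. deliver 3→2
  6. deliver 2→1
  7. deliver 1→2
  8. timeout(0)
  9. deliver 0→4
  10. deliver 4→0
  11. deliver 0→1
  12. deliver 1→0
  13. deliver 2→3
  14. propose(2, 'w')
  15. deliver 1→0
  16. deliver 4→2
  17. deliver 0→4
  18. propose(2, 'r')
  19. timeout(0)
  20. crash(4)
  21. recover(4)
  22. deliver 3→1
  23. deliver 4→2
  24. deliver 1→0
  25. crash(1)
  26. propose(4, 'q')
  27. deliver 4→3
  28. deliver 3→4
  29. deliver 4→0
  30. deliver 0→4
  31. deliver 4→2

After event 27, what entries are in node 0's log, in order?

empty

step 1 timeout(2): 2={cand,b=7,log=-}
step 2 deliver 2→0: 0={foll,b=7,log=-}
step 3 deliver 0→2: —
step 4 deliver 2→3: 3={foll,b=7,log=-}
step 5 deliver 3→2: 2={lead,b=7,log=-}
step 6 deliver 2→1: 1={foll,b=7,log=-}
step 7 deliver 1→2: —
step 8 timeout(0): 0={cand,b=10,log=-}
step 9 deliver 0→4: 4={foll,b=10,log=-}
step 10 deliver 4→0: —
step 11 deliver 0→1: 1={foll,b=10,log=-}
step 12 deliver 1→0: 0={lead,b=10,log=-}
step 13 deliver 2→3: —
step 14 propose(2,'w'): —
step 15 deliver 1→0: —
step 16 deliver 4→2: —
step 17 deliver 0→4: —
step 18 propose(2,'r'): —
step 19 timeout(0): 0={cand,b=15,log=-}
step 20 crash(4): 4={✗foll,b=10,log=-}
step 21 recover(4): 4={foll,b=10,log=-}
step 22 deliver 3→1: —
step 23 deliver 4→2: —
step 24 deliver 1→0: —
step 25 crash(1): 1={✗foll,b=10,log=-}
step 26 propose(4,'q'): —
step 27 deliver 4→3: —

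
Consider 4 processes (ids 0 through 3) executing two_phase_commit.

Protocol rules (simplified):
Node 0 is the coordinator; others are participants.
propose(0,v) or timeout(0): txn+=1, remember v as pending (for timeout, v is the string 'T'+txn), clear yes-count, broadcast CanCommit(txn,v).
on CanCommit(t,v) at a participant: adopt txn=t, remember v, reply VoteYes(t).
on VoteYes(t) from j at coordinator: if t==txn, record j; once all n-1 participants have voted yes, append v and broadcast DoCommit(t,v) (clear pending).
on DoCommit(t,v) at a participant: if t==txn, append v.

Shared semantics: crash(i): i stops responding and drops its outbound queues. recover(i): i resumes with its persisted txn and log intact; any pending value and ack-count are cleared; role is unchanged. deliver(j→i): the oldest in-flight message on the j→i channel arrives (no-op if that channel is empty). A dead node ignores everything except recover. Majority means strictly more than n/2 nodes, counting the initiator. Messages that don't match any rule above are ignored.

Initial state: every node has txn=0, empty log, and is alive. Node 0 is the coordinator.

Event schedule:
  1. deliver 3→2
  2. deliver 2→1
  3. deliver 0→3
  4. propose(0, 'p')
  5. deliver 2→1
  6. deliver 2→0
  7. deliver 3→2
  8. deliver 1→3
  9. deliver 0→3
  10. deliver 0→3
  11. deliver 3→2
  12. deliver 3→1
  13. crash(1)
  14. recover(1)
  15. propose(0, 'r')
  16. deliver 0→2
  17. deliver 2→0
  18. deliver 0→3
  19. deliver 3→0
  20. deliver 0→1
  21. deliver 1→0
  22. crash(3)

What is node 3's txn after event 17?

1

1. deliver 3→2:  nop
2. deliver 2→1:  nop
3. deliver 0→3:  nop
4. propose(0,'p'):  <0:coor t1 ->
5. deliver 2→1:  nop
6. deliver 2→0:  nop
7. deliver 3→2:  nop
8. deliver 1→3:  nop
9. deliver 0→3:  <3:part t1 ->
10. deliver 0→3:  nop
11. deliver 3→2:  nop
12. deliver 3→1:  nop
13. crash(1):  <1:✗part t0 ->
14. recover(1):  <1:part t0 ->
15. propose(0,'r'):  <0:coor t2 ->
16. deliver 0→2:  <2:part t1 ->
17. deliver 2→0:  nop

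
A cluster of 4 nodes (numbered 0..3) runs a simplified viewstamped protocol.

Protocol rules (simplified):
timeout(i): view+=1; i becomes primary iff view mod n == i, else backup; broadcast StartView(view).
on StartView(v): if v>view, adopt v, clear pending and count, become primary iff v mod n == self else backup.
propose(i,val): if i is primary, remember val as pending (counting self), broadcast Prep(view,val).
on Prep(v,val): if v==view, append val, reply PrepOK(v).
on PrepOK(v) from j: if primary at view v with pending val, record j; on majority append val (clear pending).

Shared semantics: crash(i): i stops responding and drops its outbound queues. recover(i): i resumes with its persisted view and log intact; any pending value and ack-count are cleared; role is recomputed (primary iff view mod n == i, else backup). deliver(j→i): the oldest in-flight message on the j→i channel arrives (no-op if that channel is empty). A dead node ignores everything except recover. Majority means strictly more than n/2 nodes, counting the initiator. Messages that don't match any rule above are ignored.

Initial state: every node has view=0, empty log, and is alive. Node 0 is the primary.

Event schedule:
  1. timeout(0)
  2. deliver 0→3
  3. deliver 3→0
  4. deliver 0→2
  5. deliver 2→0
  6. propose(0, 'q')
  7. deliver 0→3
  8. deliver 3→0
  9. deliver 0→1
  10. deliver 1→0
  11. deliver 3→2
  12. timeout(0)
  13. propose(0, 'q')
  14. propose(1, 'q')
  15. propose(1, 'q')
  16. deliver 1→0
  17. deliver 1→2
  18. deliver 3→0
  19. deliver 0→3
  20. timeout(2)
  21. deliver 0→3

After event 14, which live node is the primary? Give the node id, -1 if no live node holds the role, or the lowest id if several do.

1

e1 timeout(0): 0[back,v=1,-]
e2 deliver 0→3: 3[back,v=1,-]
e3 deliver 3→0: ·
e4 deliver 0→2: 2[back,v=1,-]
e5 deliver 2→0: ·
e6 propose(0,'q'): ·
e7 deliver 0→3: ·
e8 deliver 3→0: ·
e9 deliver 0→1: 1[prim,v=1,-]
e10 deliver 1→0: ·
e11 deliver 3→2: ·
e12 timeout(0): 0[back,v=2,-]
e13 propose(0,'q'): ·
e14 propose(1,'q'): ·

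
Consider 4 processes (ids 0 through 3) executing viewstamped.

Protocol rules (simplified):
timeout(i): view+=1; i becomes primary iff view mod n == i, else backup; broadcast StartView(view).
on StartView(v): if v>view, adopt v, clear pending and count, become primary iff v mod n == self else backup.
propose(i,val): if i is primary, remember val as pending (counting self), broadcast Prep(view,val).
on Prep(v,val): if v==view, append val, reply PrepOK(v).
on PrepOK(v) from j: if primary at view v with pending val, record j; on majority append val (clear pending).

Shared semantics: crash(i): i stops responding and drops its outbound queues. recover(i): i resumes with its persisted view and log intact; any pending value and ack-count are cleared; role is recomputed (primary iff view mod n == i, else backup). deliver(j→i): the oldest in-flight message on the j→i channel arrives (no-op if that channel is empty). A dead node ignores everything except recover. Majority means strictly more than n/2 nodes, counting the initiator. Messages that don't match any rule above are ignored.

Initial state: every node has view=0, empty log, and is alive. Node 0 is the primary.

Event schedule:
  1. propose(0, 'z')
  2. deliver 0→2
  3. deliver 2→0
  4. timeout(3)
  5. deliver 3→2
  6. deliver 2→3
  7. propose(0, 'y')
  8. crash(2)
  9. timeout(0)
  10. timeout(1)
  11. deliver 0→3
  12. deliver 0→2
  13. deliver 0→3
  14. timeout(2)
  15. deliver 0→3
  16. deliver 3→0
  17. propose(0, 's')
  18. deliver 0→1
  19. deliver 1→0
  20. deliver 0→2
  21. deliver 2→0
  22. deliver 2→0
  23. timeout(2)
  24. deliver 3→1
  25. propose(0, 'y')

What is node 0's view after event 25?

1. propose(0,'z'):  nop
2. deliver 0→2:  <2:back v0 z>
3. deliver 2→0:  nop
4. timeout(3):  <3:back v1 ->
5. deliver 3→2:  <2:back v1 z>
6. deliver 2→3:  nop
7. propose(0,'y'):  nop
8. crash(2):  <2:✗back v1 z>
9. timeout(0):  <0:back v1 ->
10. timeout(1):  <1:prim v1 ->
11. deliver 0→3:  nop
12. deliver 0→2:  nop
13. deliver 0→3:  nop
14. timeout(2):  nop
15. deliver 0→3:  nop
16. deliver 3→0:  nop
17. propose(0,'s'):  nop
18. deliver 0→1:  nop
19. deliver 1→0:  nop
20. deliver 0→2:  nop
21. deliver 2→0:  nop
22. deliver 2→0:  nop
23. timeout(2):  nop
24. deliver 3→1:  nop
25. propose(0,'y'):  nop

1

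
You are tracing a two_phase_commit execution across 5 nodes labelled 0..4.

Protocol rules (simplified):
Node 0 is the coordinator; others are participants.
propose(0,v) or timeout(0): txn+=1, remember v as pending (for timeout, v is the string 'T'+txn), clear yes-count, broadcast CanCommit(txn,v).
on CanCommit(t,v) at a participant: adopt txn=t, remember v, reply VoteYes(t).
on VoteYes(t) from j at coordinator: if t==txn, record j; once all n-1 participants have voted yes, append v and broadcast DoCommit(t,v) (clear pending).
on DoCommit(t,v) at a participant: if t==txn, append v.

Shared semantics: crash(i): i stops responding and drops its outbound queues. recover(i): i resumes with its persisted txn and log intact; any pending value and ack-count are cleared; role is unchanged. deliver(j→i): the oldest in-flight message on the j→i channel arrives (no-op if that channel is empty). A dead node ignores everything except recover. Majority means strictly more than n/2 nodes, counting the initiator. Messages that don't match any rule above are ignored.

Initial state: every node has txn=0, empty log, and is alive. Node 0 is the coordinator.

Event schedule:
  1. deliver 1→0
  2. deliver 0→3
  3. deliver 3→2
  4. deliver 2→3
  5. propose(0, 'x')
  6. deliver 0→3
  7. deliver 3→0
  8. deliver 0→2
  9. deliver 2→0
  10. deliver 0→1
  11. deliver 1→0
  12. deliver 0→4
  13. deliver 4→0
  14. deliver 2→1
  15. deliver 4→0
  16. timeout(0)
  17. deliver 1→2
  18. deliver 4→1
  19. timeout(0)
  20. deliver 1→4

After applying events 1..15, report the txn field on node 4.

1. deliver 1→0:  nop
2. deliver 0→3:  nop
3. deliver 3→2:  nop
4. deliver 2→3:  nop
5. propose(0,'x'):  <0:coor t1 ->
6. deliver 0→3:  <3:part t1 ->
7. deliver 3→0:  nop
8. deliver 0→2:  <2:part t1 ->
9. deliver 2→0:  nop
10. deliver 0→1:  <1:part t1 ->
11. deliver 1→0:  nop
12. deliver 0→4:  <4:part t1 ->
13. deliver 4→0:  <0:coor t1 x>
14. deliver 2→1:  nop
15. deliver 4→0:  nop

1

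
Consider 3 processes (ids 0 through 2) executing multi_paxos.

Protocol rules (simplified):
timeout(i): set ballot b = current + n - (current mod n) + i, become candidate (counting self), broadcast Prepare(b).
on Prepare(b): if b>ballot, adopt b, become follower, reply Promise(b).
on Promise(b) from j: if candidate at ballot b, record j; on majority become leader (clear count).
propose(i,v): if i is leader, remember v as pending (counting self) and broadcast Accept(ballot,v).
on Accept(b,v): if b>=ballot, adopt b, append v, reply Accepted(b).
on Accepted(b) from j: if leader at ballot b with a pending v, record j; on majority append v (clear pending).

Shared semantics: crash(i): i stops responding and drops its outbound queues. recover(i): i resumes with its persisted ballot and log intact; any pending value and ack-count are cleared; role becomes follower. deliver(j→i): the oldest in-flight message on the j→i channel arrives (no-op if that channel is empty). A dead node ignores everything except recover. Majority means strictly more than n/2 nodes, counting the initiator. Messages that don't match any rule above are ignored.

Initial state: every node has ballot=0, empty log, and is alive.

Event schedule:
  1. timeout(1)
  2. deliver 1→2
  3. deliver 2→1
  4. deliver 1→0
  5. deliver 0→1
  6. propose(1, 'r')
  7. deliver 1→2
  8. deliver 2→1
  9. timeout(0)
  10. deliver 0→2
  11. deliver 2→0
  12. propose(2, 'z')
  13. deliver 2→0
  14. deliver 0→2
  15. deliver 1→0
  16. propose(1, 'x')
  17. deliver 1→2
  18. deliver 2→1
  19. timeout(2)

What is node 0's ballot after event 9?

6

step 1 timeout(1): 1={cand,b=4,log=-}
step 2 deliver 1→2: 2={foll,b=4,log=-}
step 3 deliver 2→1: 1={lead,b=4,log=-}
step 4 deliver 1→0: 0={foll,b=4,log=-}
step 5 deliver 0→1: —
step 6 propose(1,'r'): —
step 7 deliver 1→2: 2={foll,b=4,log=r}
step 8 deliver 2→1: 1={lead,b=4,log=r}
step 9 timeout(0): 0={cand,b=6,log=-}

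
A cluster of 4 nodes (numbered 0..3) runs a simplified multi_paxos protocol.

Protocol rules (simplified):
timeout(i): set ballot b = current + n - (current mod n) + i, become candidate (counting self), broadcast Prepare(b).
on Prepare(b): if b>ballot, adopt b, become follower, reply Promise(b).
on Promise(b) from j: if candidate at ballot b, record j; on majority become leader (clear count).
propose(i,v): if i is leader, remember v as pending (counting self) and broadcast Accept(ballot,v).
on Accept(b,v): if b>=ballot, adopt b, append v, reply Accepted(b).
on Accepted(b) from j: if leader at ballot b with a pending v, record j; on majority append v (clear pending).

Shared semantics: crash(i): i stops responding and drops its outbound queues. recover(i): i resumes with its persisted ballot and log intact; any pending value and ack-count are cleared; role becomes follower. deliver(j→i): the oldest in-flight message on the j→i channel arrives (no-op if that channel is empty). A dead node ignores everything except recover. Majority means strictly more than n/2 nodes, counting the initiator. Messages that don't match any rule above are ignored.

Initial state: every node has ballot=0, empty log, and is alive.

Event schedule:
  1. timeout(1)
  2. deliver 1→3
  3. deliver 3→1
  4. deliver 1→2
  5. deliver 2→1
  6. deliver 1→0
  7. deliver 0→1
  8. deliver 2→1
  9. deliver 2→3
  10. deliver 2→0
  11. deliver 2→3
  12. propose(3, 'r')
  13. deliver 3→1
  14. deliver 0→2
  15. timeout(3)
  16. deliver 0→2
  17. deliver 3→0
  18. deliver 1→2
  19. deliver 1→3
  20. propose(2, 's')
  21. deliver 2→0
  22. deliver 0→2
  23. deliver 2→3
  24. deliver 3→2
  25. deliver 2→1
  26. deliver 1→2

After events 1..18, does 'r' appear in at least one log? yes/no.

no

1. timeout(1):  <1:cand b5 ->
2. deliver 1→3:  <3:foll b5 ->
3. deliver 3→1:  nop
4. deliver 1→2:  <2:foll b5 ->
5. deliver 2→1:  <1:lead b5 ->
6. deliver 1→0:  <0:foll b5 ->
7. deliver 0→1:  nop
8. deliver 2→1:  nop
9. deliver 2→3:  nop
10. deliver 2→0:  nop
11. deliver 2→3:  nop
12. propose(3,'r'):  nop
13. deliver 3→1:  nop
14. deliver 0→2:  nop
15. timeout(3):  <3:cand b11 ->
16. deliver 0→2:  nop
17. deliver 3→0:  <0:foll b11 ->
18. deliver 1→2:  nop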